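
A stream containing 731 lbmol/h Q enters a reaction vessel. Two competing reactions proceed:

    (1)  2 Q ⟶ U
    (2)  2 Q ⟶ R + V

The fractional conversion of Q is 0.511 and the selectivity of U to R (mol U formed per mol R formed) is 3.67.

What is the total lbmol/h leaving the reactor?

Conversion of Q: Q consumed = 0.511 × 731 = 373.5 lbmol/h = 2ξ₁ + 2ξ₂.
Selectivity: 1ξ₁ / (1ξ₂) = 3.67 → ξ₁ = 3.67 ξ₂.
Substitute: (2·3.67 + 2) ξ₂ = 373.5 → ξ₂ = 39.99 lbmol/h, ξ₁ = 146.8 lbmol/h.
Outlet amounts (n = n₀ + Σ ν·ξ):
  Q: 731 − 2(146.8) − 2(39.99) = 357.5
  U: 0 + 1(146.8) = 146.8
  R: 0 + 1(39.99) = 39.99
  V: 0 + 1(39.99) = 39.99
Total out = 357.5 + 146.8 + 39.99 + 39.99 = 584.2 lbmol/h.

584 lbmol/h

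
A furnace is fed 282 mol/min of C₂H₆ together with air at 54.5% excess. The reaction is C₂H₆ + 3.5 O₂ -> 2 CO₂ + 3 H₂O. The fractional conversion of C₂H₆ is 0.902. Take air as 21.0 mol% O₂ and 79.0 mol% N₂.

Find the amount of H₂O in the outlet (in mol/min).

Stoichiometric O₂ = 3.5 × 282 = 987 mol/min; O₂ fed = 987 × 1.545 = 1525 mol/min.
N₂ fed = 1525 × 79/21 = 5737 mol/min.
Fuel reacted = 0.902 × 282 → ξ = 254.4 mol/min.
Outlet (n = n₀ + ν ξ):
  C₂H₆: 282 − 1(254.4) = 27.64
  O₂: 1525 − 3.5(254.4) = 634.6
  N₂: 5737 (inert)
  CO₂: 0 + 2(254.4) = 508.7
  H₂O: 0 + 3(254.4) = 763.1

763 mol/min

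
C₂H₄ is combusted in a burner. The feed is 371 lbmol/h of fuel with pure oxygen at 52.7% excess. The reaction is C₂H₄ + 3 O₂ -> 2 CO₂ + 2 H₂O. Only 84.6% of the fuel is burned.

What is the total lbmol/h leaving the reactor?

Stoichiometric O₂ = 3 × 371 = 1113 lbmol/h; O₂ fed = 1113 × 1.527 = 1700 lbmol/h.
Fuel reacted = 0.846 × 371 → ξ = 313.9 lbmol/h.
Outlet (n = n₀ + ν ξ):
  C₂H₄: 371 − 1(313.9) = 57.13
  O₂: 1700 − 3(313.9) = 758
  CO₂: 0 + 2(313.9) = 627.7
  H₂O: 0 + 2(313.9) = 627.7
Total out = 57.13 + 758 + 627.7 + 627.7 = 2071 lbmol/h.

2070 lbmol/h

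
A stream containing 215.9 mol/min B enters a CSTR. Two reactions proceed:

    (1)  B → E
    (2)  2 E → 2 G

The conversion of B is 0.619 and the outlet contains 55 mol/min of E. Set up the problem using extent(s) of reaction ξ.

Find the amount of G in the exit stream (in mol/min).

78.6 mol/min

Conversion of B: B consumed = 1ξ₁ = 0.619 × 215.9 → ξ₁ = 133.6 mol/min.
E balance: n_E = 0 + 1ξ₁ − 2ξ₂ = 55 → ξ₂ = (1·133.6 − 55)/2 = 39.32 mol/min.
Outlet amounts (n = n₀ + Σ ν·ξ):
  B: 215.9 − 1(133.6) = 82.26
  E: 0 + 1(133.6) − 2(39.32) = 55
  G: 0 + 2(39.32) = 78.64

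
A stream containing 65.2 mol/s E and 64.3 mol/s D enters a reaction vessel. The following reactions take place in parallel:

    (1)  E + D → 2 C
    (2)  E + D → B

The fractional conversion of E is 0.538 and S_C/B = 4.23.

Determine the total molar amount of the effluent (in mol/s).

118 mol/s

Conversion of E: E consumed = 0.538 × 65.2 = 35.08 mol/s = 1ξ₁ + 1ξ₂.
Selectivity: 2ξ₁ / (1ξ₂) = 4.23 → ξ₁ = 2.115 ξ₂.
Substitute: (1·2.115 + 1) ξ₂ = 35.08 → ξ₂ = 11.26 mol/s, ξ₁ = 23.82 mol/s.
Outlet amounts (n = n₀ + Σ ν·ξ):
  E: 65.2 − 1(23.82) − 1(11.26) = 30.12
  D: 64.3 − 1(23.82) − 1(11.26) = 29.22
  C: 0 + 2(23.82) = 47.63
  B: 0 + 1(11.26) = 11.26
Total out = 30.12 + 29.22 + 47.63 + 11.26 = 118.2 mol/s.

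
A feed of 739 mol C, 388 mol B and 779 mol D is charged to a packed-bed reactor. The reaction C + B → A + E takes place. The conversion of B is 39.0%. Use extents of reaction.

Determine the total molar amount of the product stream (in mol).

B reacted = 0.39 × 388 = 151.3 mol; ν_B = −1, so ξ = 151.3/1 = 151.3 mol.
Outlet amounts (n = n₀ + ν ξ):
  C: 739 − 1(151.3) = 587.7
  B: 388 − 1(151.3) = 236.7
  A: 0 + 1(151.3) = 151.3
  E: 0 + 1(151.3) = 151.3
  D: 779 (inert)
Total out = 587.7 + 236.7 + 151.3 + 151.3 + 779 = 1906 mol.

1910 mol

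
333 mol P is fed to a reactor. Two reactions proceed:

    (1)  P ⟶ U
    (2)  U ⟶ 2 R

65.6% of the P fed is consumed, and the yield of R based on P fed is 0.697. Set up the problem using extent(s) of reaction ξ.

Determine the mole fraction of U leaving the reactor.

0.228

Conversion of P: P consumed = 1ξ₁ = 0.656 × 333 → ξ₁ = 218.4 mol.
Yield of R: 2ξ₂ / 333 = 0.697 → ξ₂ = 116.1 mol.
Outlet amounts (n = n₀ + Σ ν·ξ):
  P: 333 − 1(218.4) = 114.6
  U: 0 + 1(218.4) − 1(116.1) = 102.4
  R: 0 + 2(116.1) = 232.1
Total out = 449.1 mol; y_U = 102.4 / 449.1 = 0.228.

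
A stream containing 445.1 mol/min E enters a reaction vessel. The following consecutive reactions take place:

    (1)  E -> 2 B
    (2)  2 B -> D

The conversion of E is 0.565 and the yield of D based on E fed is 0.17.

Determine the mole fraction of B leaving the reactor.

Conversion of E: E consumed = 1ξ₁ = 0.565 × 445.1 → ξ₁ = 251.5 mol/min.
Yield of D: 1ξ₂ / 445.1 = 0.17 → ξ₂ = 75.67 mol/min.
Outlet amounts (n = n₀ + Σ ν·ξ):
  E: 445.1 − 1(251.5) = 193.6
  B: 0 + 2(251.5) − 2(75.67) = 351.6
  D: 0 + 1(75.67) = 75.67
Total out = 620.9 mol/min; y_B = 351.6 / 620.9 = 0.5663.

0.566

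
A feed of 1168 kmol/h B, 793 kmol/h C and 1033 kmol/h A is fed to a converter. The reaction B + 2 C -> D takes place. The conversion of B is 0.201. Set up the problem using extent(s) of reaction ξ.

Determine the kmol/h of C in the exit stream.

B reacted = 0.201 × 1168 = 234.8 kmol/h; ν_B = −1, so ξ = 234.8/1 = 234.8 kmol/h.
Outlet amounts (n = n₀ + ν ξ):
  B: 1168 − 1(234.8) = 933.2
  C: 793 − 2(234.8) = 323.5
  D: 0 + 1(234.8) = 234.8
  A: 1033 (inert)

323 kmol/h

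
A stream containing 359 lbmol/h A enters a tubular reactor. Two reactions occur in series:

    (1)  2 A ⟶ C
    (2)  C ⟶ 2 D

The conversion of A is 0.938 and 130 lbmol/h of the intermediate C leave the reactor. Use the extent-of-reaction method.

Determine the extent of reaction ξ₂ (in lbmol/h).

Conversion of A: A consumed = 2ξ₁ = 0.938 × 359 → ξ₁ = 168.4 lbmol/h.
C balance: n_C = 0 + 1ξ₁ − 1ξ₂ = 130 → ξ₂ = (1·168.4 − 130)/1 = 38.37 lbmol/h.
Outlet amounts (n = n₀ + Σ ν·ξ):
  A: 359 − 2(168.4) = 22.26
  C: 0 + 1(168.4) − 1(38.37) = 130
  D: 0 + 2(38.37) = 76.74

ξ₂ = 38.4 lbmol/h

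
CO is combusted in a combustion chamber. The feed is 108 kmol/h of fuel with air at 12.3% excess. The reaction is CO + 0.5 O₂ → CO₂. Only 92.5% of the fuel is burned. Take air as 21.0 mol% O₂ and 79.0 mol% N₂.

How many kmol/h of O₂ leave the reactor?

Stoichiometric O₂ = 0.5 × 108 = 54 kmol/h; O₂ fed = 54 × 1.123 = 60.64 kmol/h.
N₂ fed = 60.64 × 79/21 = 228.1 kmol/h.
Fuel reacted = 0.925 × 108 → ξ = 99.9 kmol/h.
Outlet (n = n₀ + ν ξ):
  CO: 108 − 1(99.9) = 8.1
  O₂: 60.64 − 0.5(99.9) = 10.69
  N₂: 228.1 (inert)
  CO₂: 0 + 1(99.9) = 99.9

10.7 kmol/h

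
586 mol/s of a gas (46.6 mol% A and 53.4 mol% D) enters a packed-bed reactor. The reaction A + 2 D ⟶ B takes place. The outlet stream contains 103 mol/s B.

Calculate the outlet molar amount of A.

For B: n = n₀ + 1ξ → 103 = 0 + 1ξ, giving ξ = 103 mol/s.
Outlet amounts (n = n₀ + ν ξ):
  A: 273.1 − 1(103) = 170.1
  D: 312.9 − 2(103) = 106.9
  B: 0 + 1(103) = 103

170 mol/s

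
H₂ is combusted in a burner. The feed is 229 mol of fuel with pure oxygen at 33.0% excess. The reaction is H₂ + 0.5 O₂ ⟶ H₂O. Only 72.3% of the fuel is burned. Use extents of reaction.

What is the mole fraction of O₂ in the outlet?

0.233

Stoichiometric O₂ = 0.5 × 229 = 114.5 mol; O₂ fed = 114.5 × 1.330 = 152.3 mol.
Fuel reacted = 0.723 × 229 → ξ = 165.6 mol.
Outlet (n = n₀ + ν ξ):
  H₂: 229 − 1(165.6) = 63.43
  O₂: 152.3 − 0.5(165.6) = 69.5
  H₂O: 0 + 1(165.6) = 165.6
Total out = 298.5 mol; y_O₂ = 69.5 / 298.5 = 0.2328.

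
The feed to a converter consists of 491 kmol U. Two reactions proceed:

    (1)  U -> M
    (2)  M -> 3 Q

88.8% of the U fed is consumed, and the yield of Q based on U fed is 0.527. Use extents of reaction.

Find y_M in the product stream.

0.527

Conversion of U: U consumed = 1ξ₁ = 0.888 × 491 → ξ₁ = 436 kmol.
Yield of Q: 3ξ₂ / 491 = 0.527 → ξ₂ = 86.25 kmol.
Outlet amounts (n = n₀ + Σ ν·ξ):
  U: 491 − 1(436) = 54.99
  M: 0 + 1(436) − 1(86.25) = 349.8
  Q: 0 + 3(86.25) = 258.8
Total out = 663.5 kmol; y_M = 349.8 / 663.5 = 0.5271.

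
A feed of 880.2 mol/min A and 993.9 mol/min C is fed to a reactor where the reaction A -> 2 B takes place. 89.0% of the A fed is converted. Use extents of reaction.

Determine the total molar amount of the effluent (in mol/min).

2660 mol/min

A reacted = 0.89 × 880.2 = 783.4 mol/min; ν_A = −1, so ξ = 783.4/1 = 783.4 mol/min.
Outlet amounts (n = n₀ + ν ξ):
  A: 880.2 − 1(783.4) = 96.82
  B: 0 + 2(783.4) = 1567
  C: 993.9 (inert)
Total out = 96.82 + 1567 + 993.9 = 2657 mol/min.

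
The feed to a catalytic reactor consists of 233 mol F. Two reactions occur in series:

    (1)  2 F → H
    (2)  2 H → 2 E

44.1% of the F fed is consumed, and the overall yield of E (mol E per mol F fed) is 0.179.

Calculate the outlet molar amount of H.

9.67 mol

Conversion of F: F consumed = 2ξ₁ = 0.441 × 233 → ξ₁ = 51.38 mol.
Yield of E: 2ξ₂ / 233 = 0.179 → ξ₂ = 20.85 mol.
Outlet amounts (n = n₀ + Σ ν·ξ):
  F: 233 − 2(51.38) = 130.2
  H: 0 + 1(51.38) − 2(20.85) = 9.669
  E: 0 + 2(20.85) = 41.71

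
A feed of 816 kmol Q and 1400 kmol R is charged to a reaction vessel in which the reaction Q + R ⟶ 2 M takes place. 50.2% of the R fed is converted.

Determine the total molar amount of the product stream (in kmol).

R reacted = 0.502 × 1400 = 702.8 kmol; ν_R = −1, so ξ = 702.8/1 = 702.8 kmol.
Outlet amounts (n = n₀ + ν ξ):
  Q: 816 − 1(702.8) = 113.2
  R: 1400 − 1(702.8) = 697.2
  M: 0 + 2(702.8) = 1406
Total out = 113.2 + 697.2 + 1406 = 2216 kmol.

2220 kmol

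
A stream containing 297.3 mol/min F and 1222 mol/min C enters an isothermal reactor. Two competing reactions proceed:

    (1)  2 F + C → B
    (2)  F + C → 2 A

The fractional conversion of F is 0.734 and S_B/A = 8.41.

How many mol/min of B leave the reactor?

106 mol/min

Conversion of F: F consumed = 0.734 × 297.3 = 218.2 mol/min = 2ξ₁ + 1ξ₂.
Selectivity: 1ξ₁ / (2ξ₂) = 8.41 → ξ₁ = 16.82 ξ₂.
Substitute: (2·16.82 + 1) ξ₂ = 218.2 → ξ₂ = 6.3 mol/min, ξ₁ = 106 mol/min.
Outlet amounts (n = n₀ + Σ ν·ξ):
  F: 297.3 − 2(106) − 1(6.3) = 79.08
  C: 1222 − 1(106) − 1(6.3) = 1110
  B: 0 + 1(106) = 106
  A: 0 + 2(6.3) = 12.6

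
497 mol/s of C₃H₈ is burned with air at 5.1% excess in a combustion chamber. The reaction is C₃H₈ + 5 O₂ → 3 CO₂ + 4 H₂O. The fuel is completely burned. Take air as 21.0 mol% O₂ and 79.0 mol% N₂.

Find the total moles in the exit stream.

13400 mol/s

Stoichiometric O₂ = 5 × 497 = 2485 mol/s; O₂ fed = 2485 × 1.051 = 2612 mol/s.
N₂ fed = 2612 × 79/21 = 9825 mol/s.
Fuel reacted = 1 × 497 → ξ = 497 mol/s.
Outlet (n = n₀ + ν ξ):
  C₃H₈: 497 − 1(497) = 0
  O₂: 2612 − 5(497) = 126.7
  N₂: 9825 (inert)
  CO₂: 0 + 3(497) = 1491
  H₂O: 0 + 4(497) = 1988
Total out = 0 + 126.7 + 9825 + 1491 + 1988 = 13430 mol/s.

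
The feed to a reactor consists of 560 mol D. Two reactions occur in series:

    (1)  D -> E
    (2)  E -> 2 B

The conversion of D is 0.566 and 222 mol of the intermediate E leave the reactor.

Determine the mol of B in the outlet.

190 mol

Conversion of D: D consumed = 1ξ₁ = 0.566 × 560 → ξ₁ = 317 mol.
E balance: n_E = 0 + 1ξ₁ − 1ξ₂ = 222 → ξ₂ = (1·317 − 222)/1 = 94.96 mol.
Outlet amounts (n = n₀ + Σ ν·ξ):
  D: 560 − 1(317) = 243
  E: 0 + 1(317) − 1(94.96) = 222
  B: 0 + 2(94.96) = 189.9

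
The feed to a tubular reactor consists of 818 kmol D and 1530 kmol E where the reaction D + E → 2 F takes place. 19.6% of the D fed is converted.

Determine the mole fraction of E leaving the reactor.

0.583

D reacted = 0.196 × 818 = 160.3 kmol; ν_D = −1, so ξ = 160.3/1 = 160.3 kmol.
Outlet amounts (n = n₀ + ν ξ):
  D: 818 − 1(160.3) = 657.7
  E: 1530 − 1(160.3) = 1370
  F: 0 + 2(160.3) = 320.7
Total out = 2348 kmol; y_E = 1370 / 2348 = 0.5833.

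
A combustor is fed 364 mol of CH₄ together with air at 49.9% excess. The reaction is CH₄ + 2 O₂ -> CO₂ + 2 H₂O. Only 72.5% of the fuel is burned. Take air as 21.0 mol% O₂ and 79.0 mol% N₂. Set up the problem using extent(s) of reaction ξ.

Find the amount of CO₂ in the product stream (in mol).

264 mol

Stoichiometric O₂ = 2 × 364 = 728 mol; O₂ fed = 728 × 1.499 = 1091 mol.
N₂ fed = 1091 × 79/21 = 4105 mol.
Fuel reacted = 0.725 × 364 → ξ = 263.9 mol.
Outlet (n = n₀ + ν ξ):
  CH₄: 364 − 1(263.9) = 100.1
  O₂: 1091 − 2(263.9) = 563.5
  N₂: 4105 (inert)
  CO₂: 0 + 1(263.9) = 263.9
  H₂O: 0 + 2(263.9) = 527.8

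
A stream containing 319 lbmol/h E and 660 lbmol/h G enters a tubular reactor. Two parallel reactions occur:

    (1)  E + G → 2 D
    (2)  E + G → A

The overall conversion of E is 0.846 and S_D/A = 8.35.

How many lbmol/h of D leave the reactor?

435 lbmol/h

Conversion of E: E consumed = 0.846 × 319 = 269.9 lbmol/h = 1ξ₁ + 1ξ₂.
Selectivity: 2ξ₁ / (1ξ₂) = 8.35 → ξ₁ = 4.175 ξ₂.
Substitute: (1·4.175 + 1) ξ₂ = 269.9 → ξ₂ = 52.15 lbmol/h, ξ₁ = 217.7 lbmol/h.
Outlet amounts (n = n₀ + Σ ν·ξ):
  E: 319 − 1(217.7) − 1(52.15) = 49.13
  G: 660 − 1(217.7) − 1(52.15) = 390.1
  D: 0 + 2(217.7) = 435.4
  A: 0 + 1(52.15) = 52.15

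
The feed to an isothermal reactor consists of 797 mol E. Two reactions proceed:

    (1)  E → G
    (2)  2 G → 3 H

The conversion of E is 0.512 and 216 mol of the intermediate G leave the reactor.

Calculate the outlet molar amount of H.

288 mol

Conversion of E: E consumed = 1ξ₁ = 0.512 × 797 → ξ₁ = 408.1 mol.
G balance: n_G = 0 + 1ξ₁ − 2ξ₂ = 216 → ξ₂ = (1·408.1 − 216)/2 = 96.03 mol.
Outlet amounts (n = n₀ + Σ ν·ξ):
  E: 797 − 1(408.1) = 388.9
  G: 0 + 1(408.1) − 2(96.03) = 216
  H: 0 + 3(96.03) = 288.1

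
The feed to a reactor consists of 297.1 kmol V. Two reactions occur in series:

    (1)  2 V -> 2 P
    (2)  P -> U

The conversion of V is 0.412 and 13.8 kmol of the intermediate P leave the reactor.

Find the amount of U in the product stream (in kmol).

Conversion of V: V consumed = 2ξ₁ = 0.412 × 297.1 → ξ₁ = 61.2 kmol.
P balance: n_P = 0 + 2ξ₁ − 1ξ₂ = 13.8 → ξ₂ = (2·61.2 − 13.8)/1 = 108.6 kmol.
Outlet amounts (n = n₀ + Σ ν·ξ):
  V: 297.1 − 2(61.2) = 174.7
  P: 0 + 2(61.2) − 1(108.6) = 13.8
  U: 0 + 1(108.6) = 108.6

109 kmol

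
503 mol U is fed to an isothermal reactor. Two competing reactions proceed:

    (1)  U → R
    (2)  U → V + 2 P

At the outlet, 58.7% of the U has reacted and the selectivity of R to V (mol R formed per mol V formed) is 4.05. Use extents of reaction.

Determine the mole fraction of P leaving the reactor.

Conversion of U: U consumed = 0.587 × 503 = 295.3 mol = 1ξ₁ + 1ξ₂.
Selectivity: 1ξ₁ / (1ξ₂) = 4.05 → ξ₁ = 4.05 ξ₂.
Substitute: (1·4.05 + 1) ξ₂ = 295.3 → ξ₂ = 58.47 mol, ξ₁ = 236.8 mol.
Outlet amounts (n = n₀ + Σ ν·ξ):
  U: 503 − 1(236.8) − 1(58.47) = 207.7
  R: 0 + 1(236.8) = 236.8
  V: 0 + 1(58.47) = 58.47
  P: 0 + 2(58.47) = 116.9
Total out = 619.9 mol; y_P = 116.9 / 619.9 = 0.1886.

0.189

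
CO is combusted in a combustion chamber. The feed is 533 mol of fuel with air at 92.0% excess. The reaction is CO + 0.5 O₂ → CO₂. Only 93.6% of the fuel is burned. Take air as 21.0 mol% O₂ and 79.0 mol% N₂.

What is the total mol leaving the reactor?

2720 mol

Stoichiometric O₂ = 0.5 × 533 = 266.5 mol; O₂ fed = 266.5 × 1.920 = 511.7 mol.
N₂ fed = 511.7 × 79/21 = 1925 mol.
Fuel reacted = 0.936 × 533 → ξ = 498.9 mol.
Outlet (n = n₀ + ν ξ):
  CO: 533 − 1(498.9) = 34.11
  O₂: 511.7 − 0.5(498.9) = 262.2
  N₂: 1925 (inert)
  CO₂: 0 + 1(498.9) = 498.9
Total out = 34.11 + 262.2 + 1925 + 498.9 = 2720 mol.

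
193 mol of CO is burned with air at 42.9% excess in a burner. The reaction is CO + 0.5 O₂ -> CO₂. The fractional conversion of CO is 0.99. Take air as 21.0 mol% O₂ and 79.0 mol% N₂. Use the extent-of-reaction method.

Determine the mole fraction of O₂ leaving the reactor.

Stoichiometric O₂ = 0.5 × 193 = 96.5 mol; O₂ fed = 96.5 × 1.429 = 137.9 mol.
N₂ fed = 137.9 × 79/21 = 518.8 mol.
Fuel reacted = 0.99 × 193 → ξ = 191.1 mol.
Outlet (n = n₀ + ν ξ):
  CO: 193 − 1(191.1) = 1.93
  O₂: 137.9 − 0.5(191.1) = 42.36
  N₂: 518.8 (inert)
  CO₂: 0 + 1(191.1) = 191.1
Total out = 754.1 mol; y_O₂ = 42.36 / 754.1 = 0.05618.

0.0562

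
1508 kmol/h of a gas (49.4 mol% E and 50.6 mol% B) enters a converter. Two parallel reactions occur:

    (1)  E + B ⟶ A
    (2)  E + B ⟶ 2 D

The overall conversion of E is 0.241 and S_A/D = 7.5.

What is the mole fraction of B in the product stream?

Conversion of E: E consumed = 0.241 × 745 = 179.5 kmol/h = 1ξ₁ + 1ξ₂.
Selectivity: 1ξ₁ / (2ξ₂) = 7.5 → ξ₁ = 15 ξ₂.
Substitute: (1·15 + 1) ξ₂ = 179.5 → ξ₂ = 11.22 kmol/h, ξ₁ = 168.3 kmol/h.
Outlet amounts (n = n₀ + Σ ν·ξ):
  E: 745 − 1(168.3) − 1(11.22) = 565.4
  B: 763 − 1(168.3) − 1(11.22) = 583.5
  A: 0 + 1(168.3) = 168.3
  D: 0 + 2(11.22) = 22.44
Total out = 1340 kmol/h; y_B = 583.5 / 1340 = 0.4356.

0.436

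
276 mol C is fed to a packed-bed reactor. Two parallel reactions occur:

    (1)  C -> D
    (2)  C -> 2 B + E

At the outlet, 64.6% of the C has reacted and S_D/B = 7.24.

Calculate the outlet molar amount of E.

11.5 mol

Conversion of C: C consumed = 0.646 × 276 = 178.3 mol = 1ξ₁ + 1ξ₂.
Selectivity: 1ξ₁ / (2ξ₂) = 7.24 → ξ₁ = 14.48 ξ₂.
Substitute: (1·14.48 + 1) ξ₂ = 178.3 → ξ₂ = 11.52 mol, ξ₁ = 166.8 mol.
Outlet amounts (n = n₀ + Σ ν·ξ):
  C: 276 − 1(166.8) − 1(11.52) = 97.7
  D: 0 + 1(166.8) = 166.8
  B: 0 + 2(11.52) = 23.04
  E: 0 + 1(11.52) = 11.52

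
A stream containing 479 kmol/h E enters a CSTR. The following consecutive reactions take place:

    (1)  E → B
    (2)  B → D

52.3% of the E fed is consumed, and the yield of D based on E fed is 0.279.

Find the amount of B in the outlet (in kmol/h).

Conversion of E: E consumed = 1ξ₁ = 0.523 × 479 → ξ₁ = 250.5 kmol/h.
Yield of D: 1ξ₂ / 479 = 0.279 → ξ₂ = 133.6 kmol/h.
Outlet amounts (n = n₀ + Σ ν·ξ):
  E: 479 − 1(250.5) = 228.5
  B: 0 + 1(250.5) − 1(133.6) = 116.9
  D: 0 + 1(133.6) = 133.6

117 kmol/h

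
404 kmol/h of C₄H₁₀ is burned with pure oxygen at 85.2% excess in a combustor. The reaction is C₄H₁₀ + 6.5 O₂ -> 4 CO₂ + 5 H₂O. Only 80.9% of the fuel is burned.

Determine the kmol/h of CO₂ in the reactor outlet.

Stoichiometric O₂ = 6.5 × 404 = 2626 kmol/h; O₂ fed = 2626 × 1.852 = 4863 kmol/h.
Fuel reacted = 0.809 × 404 → ξ = 326.8 kmol/h.
Outlet (n = n₀ + ν ξ):
  C₄H₁₀: 404 − 1(326.8) = 77.16
  O₂: 4863 − 6.5(326.8) = 2739
  CO₂: 0 + 4(326.8) = 1307
  H₂O: 0 + 5(326.8) = 1634

1310 kmol/h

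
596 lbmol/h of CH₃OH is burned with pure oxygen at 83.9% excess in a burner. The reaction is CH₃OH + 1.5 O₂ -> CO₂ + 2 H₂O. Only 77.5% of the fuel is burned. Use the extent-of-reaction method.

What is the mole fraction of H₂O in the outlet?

0.374

Stoichiometric O₂ = 1.5 × 596 = 894 lbmol/h; O₂ fed = 894 × 1.839 = 1644 lbmol/h.
Fuel reacted = 0.775 × 596 → ξ = 461.9 lbmol/h.
Outlet (n = n₀ + ν ξ):
  CH₃OH: 596 − 1(461.9) = 134.1
  O₂: 1644 − 1.5(461.9) = 951.2
  CO₂: 0 + 1(461.9) = 461.9
  H₂O: 0 + 2(461.9) = 923.8
Total out = 2471 lbmol/h; y_H₂O = 923.8 / 2471 = 0.3739.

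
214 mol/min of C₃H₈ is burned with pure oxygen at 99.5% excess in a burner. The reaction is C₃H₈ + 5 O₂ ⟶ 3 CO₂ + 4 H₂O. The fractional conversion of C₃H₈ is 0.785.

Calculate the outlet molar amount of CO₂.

504 mol/min

Stoichiometric O₂ = 5 × 214 = 1070 mol/min; O₂ fed = 1070 × 1.995 = 2135 mol/min.
Fuel reacted = 0.785 × 214 → ξ = 168 mol/min.
Outlet (n = n₀ + ν ξ):
  C₃H₈: 214 − 1(168) = 46.01
  O₂: 2135 − 5(168) = 1295
  CO₂: 0 + 3(168) = 504
  H₂O: 0 + 4(168) = 672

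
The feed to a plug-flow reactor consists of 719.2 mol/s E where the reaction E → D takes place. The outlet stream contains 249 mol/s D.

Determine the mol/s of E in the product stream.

For D: n = n₀ + 1ξ → 249 = 0 + 1ξ, giving ξ = 249 mol/s.
Outlet amounts (n = n₀ + ν ξ):
  E: 719.2 − 1(249) = 470.2
  D: 0 + 1(249) = 249

470 mol/s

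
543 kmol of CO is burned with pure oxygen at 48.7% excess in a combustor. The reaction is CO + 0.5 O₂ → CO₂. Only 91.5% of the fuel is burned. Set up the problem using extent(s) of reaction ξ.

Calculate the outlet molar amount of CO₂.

Stoichiometric O₂ = 0.5 × 543 = 271.5 kmol; O₂ fed = 271.5 × 1.487 = 403.7 kmol.
Fuel reacted = 0.915 × 543 → ξ = 496.8 kmol.
Outlet (n = n₀ + ν ξ):
  CO: 543 − 1(496.8) = 46.15
  O₂: 403.7 − 0.5(496.8) = 155.3
  CO₂: 0 + 1(496.8) = 496.8

497 kmol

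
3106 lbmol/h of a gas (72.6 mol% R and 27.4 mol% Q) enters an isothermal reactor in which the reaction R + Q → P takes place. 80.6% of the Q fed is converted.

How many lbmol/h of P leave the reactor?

Q reacted = 0.806 × 851 = 685.9 lbmol/h; ν_Q = −1, so ξ = 685.9/1 = 685.9 lbmol/h.
Outlet amounts (n = n₀ + ν ξ):
  R: 2255 − 1(685.9) = 1569
  Q: 851 − 1(685.9) = 165.1
  P: 0 + 1(685.9) = 685.9

686 lbmol/h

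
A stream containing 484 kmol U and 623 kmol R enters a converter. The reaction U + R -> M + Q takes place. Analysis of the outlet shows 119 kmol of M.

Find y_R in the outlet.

For M: n = n₀ + 1ξ → 119 = 0 + 1ξ, giving ξ = 119 kmol.
Outlet amounts (n = n₀ + ν ξ):
  U: 484 − 1(119) = 365
  R: 623 − 1(119) = 504
  M: 0 + 1(119) = 119
  Q: 0 + 1(119) = 119
Total out = 1107 kmol; y_R = 504 / 1107 = 0.4553.

0.455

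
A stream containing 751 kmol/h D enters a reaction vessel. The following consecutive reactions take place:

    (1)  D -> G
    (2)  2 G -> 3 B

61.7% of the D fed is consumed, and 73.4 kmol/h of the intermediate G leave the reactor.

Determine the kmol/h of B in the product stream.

Conversion of D: D consumed = 1ξ₁ = 0.617 × 751 → ξ₁ = 463.4 kmol/h.
G balance: n_G = 0 + 1ξ₁ − 2ξ₂ = 73.4 → ξ₂ = (1·463.4 − 73.4)/2 = 195 kmol/h.
Outlet amounts (n = n₀ + Σ ν·ξ):
  D: 751 − 1(463.4) = 287.6
  G: 0 + 1(463.4) − 2(195) = 73.4
  B: 0 + 3(195) = 585

585 kmol/h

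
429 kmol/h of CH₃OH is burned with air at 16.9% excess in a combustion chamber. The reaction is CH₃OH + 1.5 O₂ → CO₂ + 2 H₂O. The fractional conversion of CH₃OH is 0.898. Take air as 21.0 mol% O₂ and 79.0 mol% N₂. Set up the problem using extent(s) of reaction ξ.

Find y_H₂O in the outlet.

Stoichiometric O₂ = 1.5 × 429 = 643.5 kmol/h; O₂ fed = 643.5 × 1.169 = 752.3 kmol/h.
N₂ fed = 752.3 × 79/21 = 2830 kmol/h.
Fuel reacted = 0.898 × 429 → ξ = 385.2 kmol/h.
Outlet (n = n₀ + ν ξ):
  CH₃OH: 429 − 1(385.2) = 43.76
  O₂: 752.3 − 1.5(385.2) = 174.4
  N₂: 2830 (inert)
  CO₂: 0 + 1(385.2) = 385.2
  H₂O: 0 + 2(385.2) = 770.5
Total out = 4204 kmol/h; y_H₂O = 770.5 / 4204 = 0.1833.

0.183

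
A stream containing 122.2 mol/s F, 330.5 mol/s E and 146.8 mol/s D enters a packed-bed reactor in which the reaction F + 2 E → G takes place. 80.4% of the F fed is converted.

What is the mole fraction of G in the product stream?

0.244

F reacted = 0.804 × 122.2 = 98.25 mol/s; ν_F = −1, so ξ = 98.25/1 = 98.25 mol/s.
Outlet amounts (n = n₀ + ν ξ):
  F: 122.2 − 1(98.25) = 23.95
  E: 330.5 − 2(98.25) = 134
  G: 0 + 1(98.25) = 98.25
  D: 146.8 (inert)
Total out = 403 mol/s; y_G = 98.25 / 403 = 0.2438.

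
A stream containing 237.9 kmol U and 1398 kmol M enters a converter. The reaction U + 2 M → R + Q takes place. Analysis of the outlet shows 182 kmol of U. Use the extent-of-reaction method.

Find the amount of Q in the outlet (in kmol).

For U: n = n₀ − 1ξ → 182 = 237.9 − 1ξ, giving ξ = 55.9 kmol.
Outlet amounts (n = n₀ + ν ξ):
  U: 237.9 − 1(55.9) = 182
  M: 1398 − 2(55.9) = 1286
  R: 0 + 1(55.9) = 55.9
  Q: 0 + 1(55.9) = 55.9

55.9 kmol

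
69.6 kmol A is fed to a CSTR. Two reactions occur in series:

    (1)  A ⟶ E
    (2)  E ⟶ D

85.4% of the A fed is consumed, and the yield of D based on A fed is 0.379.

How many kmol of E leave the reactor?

Conversion of A: A consumed = 1ξ₁ = 0.854 × 69.6 → ξ₁ = 59.44 kmol.
Yield of D: 1ξ₂ / 69.6 = 0.379 → ξ₂ = 26.38 kmol.
Outlet amounts (n = n₀ + Σ ν·ξ):
  A: 69.6 − 1(59.44) = 10.16
  E: 0 + 1(59.44) − 1(26.38) = 33.06
  D: 0 + 1(26.38) = 26.38

33.1 kmol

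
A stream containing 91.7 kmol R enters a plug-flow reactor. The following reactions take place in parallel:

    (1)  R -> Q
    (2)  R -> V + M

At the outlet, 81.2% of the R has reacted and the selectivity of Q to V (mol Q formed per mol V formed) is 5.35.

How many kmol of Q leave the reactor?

62.7 kmol

Conversion of R: R consumed = 0.812 × 91.7 = 74.46 kmol = 1ξ₁ + 1ξ₂.
Selectivity: 1ξ₁ / (1ξ₂) = 5.35 → ξ₁ = 5.35 ξ₂.
Substitute: (1·5.35 + 1) ξ₂ = 74.46 → ξ₂ = 11.73 kmol, ξ₁ = 62.73 kmol.
Outlet amounts (n = n₀ + Σ ν·ξ):
  R: 91.7 − 1(62.73) − 1(11.73) = 17.24
  Q: 0 + 1(62.73) = 62.73
  V: 0 + 1(11.73) = 11.73
  M: 0 + 1(11.73) = 11.73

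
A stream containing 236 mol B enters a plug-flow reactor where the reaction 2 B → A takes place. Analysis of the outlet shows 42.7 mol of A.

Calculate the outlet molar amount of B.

151 mol

For A: n = n₀ + 1ξ → 42.7 = 0 + 1ξ, giving ξ = 42.7 mol.
Outlet amounts (n = n₀ + ν ξ):
  B: 236 − 2(42.7) = 150.6
  A: 0 + 1(42.7) = 42.7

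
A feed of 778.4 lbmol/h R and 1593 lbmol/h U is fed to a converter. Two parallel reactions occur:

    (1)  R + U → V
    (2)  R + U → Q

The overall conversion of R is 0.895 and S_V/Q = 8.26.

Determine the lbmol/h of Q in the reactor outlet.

75.2 lbmol/h

Conversion of R: R consumed = 0.895 × 778.4 = 696.7 lbmol/h = 1ξ₁ + 1ξ₂.
Selectivity: 1ξ₁ / (1ξ₂) = 8.26 → ξ₁ = 8.26 ξ₂.
Substitute: (1·8.26 + 1) ξ₂ = 696.7 → ξ₂ = 75.23 lbmol/h, ξ₁ = 621.4 lbmol/h.
Outlet amounts (n = n₀ + Σ ν·ξ):
  R: 778.4 − 1(621.4) − 1(75.23) = 81.73
  U: 1593 − 1(621.4) − 1(75.23) = 896.3
  V: 0 + 1(621.4) = 621.4
  Q: 0 + 1(75.23) = 75.23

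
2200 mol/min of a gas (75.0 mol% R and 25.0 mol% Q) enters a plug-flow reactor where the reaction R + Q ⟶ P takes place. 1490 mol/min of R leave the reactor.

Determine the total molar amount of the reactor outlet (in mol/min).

For R: n = n₀ − 1ξ → 1490 = 1650 − 1ξ, giving ξ = 160 mol/min.
Outlet amounts (n = n₀ + ν ξ):
  R: 1650 − 1(160) = 1490
  Q: 550 − 1(160) = 390
  P: 0 + 1(160) = 160
Total out = 1490 + 390 + 160 = 2040 mol/min.

2040 mol/min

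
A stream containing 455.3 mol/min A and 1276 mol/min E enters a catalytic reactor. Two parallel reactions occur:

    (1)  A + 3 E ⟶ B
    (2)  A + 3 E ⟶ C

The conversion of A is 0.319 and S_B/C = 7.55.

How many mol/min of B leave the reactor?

128 mol/min

Conversion of A: A consumed = 0.319 × 455.3 = 145.2 mol/min = 1ξ₁ + 1ξ₂.
Selectivity: 1ξ₁ / (1ξ₂) = 7.55 → ξ₁ = 7.55 ξ₂.
Substitute: (1·7.55 + 1) ξ₂ = 145.2 → ξ₂ = 16.99 mol/min, ξ₁ = 128.3 mol/min.
Outlet amounts (n = n₀ + Σ ν·ξ):
  A: 455.3 − 1(128.3) − 1(16.99) = 310.1
  E: 1276 − 3(128.3) − 3(16.99) = 840.3
  B: 0 + 1(128.3) = 128.3
  C: 0 + 1(16.99) = 16.99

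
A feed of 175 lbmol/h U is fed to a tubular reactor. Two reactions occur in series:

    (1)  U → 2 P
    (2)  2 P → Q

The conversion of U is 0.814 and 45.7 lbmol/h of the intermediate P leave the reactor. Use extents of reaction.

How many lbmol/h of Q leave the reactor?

120 lbmol/h

Conversion of U: U consumed = 1ξ₁ = 0.814 × 175 → ξ₁ = 142.4 lbmol/h.
P balance: n_P = 0 + 2ξ₁ − 2ξ₂ = 45.7 → ξ₂ = (2·142.4 − 45.7)/2 = 119.6 lbmol/h.
Outlet amounts (n = n₀ + Σ ν·ξ):
  U: 175 − 1(142.4) = 32.55
  P: 0 + 2(142.4) − 2(119.6) = 45.7
  Q: 0 + 1(119.6) = 119.6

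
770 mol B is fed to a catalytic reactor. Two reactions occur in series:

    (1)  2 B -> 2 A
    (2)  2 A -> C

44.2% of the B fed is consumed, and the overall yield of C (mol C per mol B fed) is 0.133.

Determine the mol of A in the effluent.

Conversion of B: B consumed = 2ξ₁ = 0.442 × 770 → ξ₁ = 170.2 mol.
Yield of C: 1ξ₂ / 770 = 0.133 → ξ₂ = 102.4 mol.
Outlet amounts (n = n₀ + Σ ν·ξ):
  B: 770 − 2(170.2) = 429.7
  A: 0 + 2(170.2) − 2(102.4) = 135.5
  C: 0 + 1(102.4) = 102.4

136 mol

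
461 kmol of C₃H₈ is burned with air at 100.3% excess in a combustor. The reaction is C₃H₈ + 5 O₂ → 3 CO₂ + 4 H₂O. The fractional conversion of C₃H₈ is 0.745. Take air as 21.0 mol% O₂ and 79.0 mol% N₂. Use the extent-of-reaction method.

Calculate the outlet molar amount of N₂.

17400 kmol

Stoichiometric O₂ = 5 × 461 = 2305 kmol; O₂ fed = 2305 × 2.003 = 4617 kmol.
N₂ fed = 4617 × 79/21 = 17370 kmol.
Fuel reacted = 0.745 × 461 → ξ = 343.4 kmol.
Outlet (n = n₀ + ν ξ):
  C₃H₈: 461 − 1(343.4) = 117.6
  O₂: 4617 − 5(343.4) = 2900
  N₂: 17370 (inert)
  CO₂: 0 + 3(343.4) = 1030
  H₂O: 0 + 4(343.4) = 1374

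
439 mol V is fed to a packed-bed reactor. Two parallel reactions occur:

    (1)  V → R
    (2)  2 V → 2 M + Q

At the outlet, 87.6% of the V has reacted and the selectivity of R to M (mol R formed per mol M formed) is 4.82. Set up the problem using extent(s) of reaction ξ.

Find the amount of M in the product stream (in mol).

Conversion of V: V consumed = 0.876 × 439 = 384.6 mol = 1ξ₁ + 2ξ₂.
Selectivity: 1ξ₁ / (2ξ₂) = 4.82 → ξ₁ = 9.64 ξ₂.
Substitute: (1·9.64 + 2) ξ₂ = 384.6 → ξ₂ = 33.04 mol, ξ₁ = 318.5 mol.
Outlet amounts (n = n₀ + Σ ν·ξ):
  V: 439 − 1(318.5) − 2(33.04) = 54.44
  R: 0 + 1(318.5) = 318.5
  M: 0 + 2(33.04) = 66.08
  Q: 0 + 1(33.04) = 33.04

66.1 mol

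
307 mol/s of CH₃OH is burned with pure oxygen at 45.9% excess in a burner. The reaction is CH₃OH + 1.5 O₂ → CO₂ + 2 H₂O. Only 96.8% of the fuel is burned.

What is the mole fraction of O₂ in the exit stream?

Stoichiometric O₂ = 1.5 × 307 = 460.5 mol/s; O₂ fed = 460.5 × 1.459 = 671.9 mol/s.
Fuel reacted = 0.968 × 307 → ξ = 297.2 mol/s.
Outlet (n = n₀ + ν ξ):
  CH₃OH: 307 − 1(297.2) = 9.824
  O₂: 671.9 − 1.5(297.2) = 226.1
  CO₂: 0 + 1(297.2) = 297.2
  H₂O: 0 + 2(297.2) = 594.4
Total out = 1127 mol/s; y_O₂ = 226.1 / 1127 = 0.2005.

0.201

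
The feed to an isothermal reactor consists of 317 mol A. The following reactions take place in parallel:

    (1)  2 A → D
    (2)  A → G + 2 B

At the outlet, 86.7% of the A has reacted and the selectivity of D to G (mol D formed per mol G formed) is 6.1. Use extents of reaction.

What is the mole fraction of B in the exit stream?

Conversion of A: A consumed = 0.867 × 317 = 274.8 mol = 2ξ₁ + 1ξ₂.
Selectivity: 1ξ₁ / (1ξ₂) = 6.1 → ξ₁ = 6.1 ξ₂.
Substitute: (2·6.1 + 1) ξ₂ = 274.8 → ξ₂ = 20.82 mol, ξ₁ = 127 mol.
Outlet amounts (n = n₀ + Σ ν·ξ):
  A: 317 − 2(127) − 1(20.82) = 42.16
  D: 0 + 1(127) = 127
  G: 0 + 1(20.82) = 20.82
  B: 0 + 2(20.82) = 41.64
Total out = 231.6 mol; y_B = 41.64 / 231.6 = 0.1798.

0.18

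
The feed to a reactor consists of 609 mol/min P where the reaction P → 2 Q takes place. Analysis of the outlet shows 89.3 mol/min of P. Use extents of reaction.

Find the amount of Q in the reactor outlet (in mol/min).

1040 mol/min

For P: n = n₀ − 1ξ → 89.3 = 609 − 1ξ, giving ξ = 519.7 mol/min.
Outlet amounts (n = n₀ + ν ξ):
  P: 609 − 1(519.7) = 89.3
  Q: 0 + 2(519.7) = 1039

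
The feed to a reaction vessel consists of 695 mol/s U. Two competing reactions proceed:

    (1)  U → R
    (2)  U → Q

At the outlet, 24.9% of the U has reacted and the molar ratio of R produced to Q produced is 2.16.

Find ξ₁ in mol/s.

Conversion of U: U consumed = 0.249 × 695 = 173.1 mol/s = 1ξ₁ + 1ξ₂.
Selectivity: 1ξ₁ / (1ξ₂) = 2.16 → ξ₁ = 2.16 ξ₂.
Substitute: (1·2.16 + 1) ξ₂ = 173.1 → ξ₂ = 54.76 mol/s, ξ₁ = 118.3 mol/s.
Outlet amounts (n = n₀ + Σ ν·ξ):
  U: 695 − 1(118.3) − 1(54.76) = 521.9
  R: 0 + 1(118.3) = 118.3
  Q: 0 + 1(54.76) = 54.76

ξ₁ = 118 mol/s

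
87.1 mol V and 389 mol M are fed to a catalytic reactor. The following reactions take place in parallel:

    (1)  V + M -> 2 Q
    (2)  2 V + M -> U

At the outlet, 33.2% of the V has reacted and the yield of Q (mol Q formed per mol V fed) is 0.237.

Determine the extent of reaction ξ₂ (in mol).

ξ₂ = 9.3 mol

Yield of Q: 2ξ₁ / 87.1 = 0.237 → ξ₁ = 10.32 mol.
Conversion of V: 1ξ₁ + 2ξ₂ = 0.332 × 87.1 = 28.92 → ξ₂ = 9.298 mol.
Outlet amounts (n = n₀ + Σ ν·ξ):
  V: 87.1 − 1(10.32) − 2(9.298) = 58.18
  M: 389 − 1(10.32) − 1(9.298) = 369.4
  Q: 0 + 2(10.32) = 20.64
  U: 0 + 1(9.298) = 9.298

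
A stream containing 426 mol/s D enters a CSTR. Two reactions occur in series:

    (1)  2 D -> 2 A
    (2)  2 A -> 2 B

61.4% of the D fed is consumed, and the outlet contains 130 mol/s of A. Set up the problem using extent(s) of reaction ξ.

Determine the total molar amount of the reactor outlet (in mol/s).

Conversion of D: D consumed = 2ξ₁ = 0.614 × 426 → ξ₁ = 130.8 mol/s.
A balance: n_A = 0 + 2ξ₁ − 2ξ₂ = 130 → ξ₂ = (2·130.8 − 130)/2 = 65.78 mol/s.
Outlet amounts (n = n₀ + Σ ν·ξ):
  D: 426 − 2(130.8) = 164.4
  A: 0 + 2(130.8) − 2(65.78) = 130
  B: 0 + 2(65.78) = 131.6
Total out = 164.4 + 130 + 131.6 = 426 mol/s.

426 mol/s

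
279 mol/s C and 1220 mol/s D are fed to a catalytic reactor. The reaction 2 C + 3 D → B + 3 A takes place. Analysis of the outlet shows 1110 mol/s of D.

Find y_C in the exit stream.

For D: n = n₀ − 3ξ → 1110 = 1220 − 3ξ, giving ξ = 36.67 mol/s.
Outlet amounts (n = n₀ + ν ξ):
  C: 279 − 2(36.67) = 205.7
  D: 1220 − 3(36.67) = 1110
  B: 0 + 1(36.67) = 36.67
  A: 0 + 3(36.67) = 110
Total out = 1462 mol/s; y_C = 205.7 / 1462 = 0.1406.

0.141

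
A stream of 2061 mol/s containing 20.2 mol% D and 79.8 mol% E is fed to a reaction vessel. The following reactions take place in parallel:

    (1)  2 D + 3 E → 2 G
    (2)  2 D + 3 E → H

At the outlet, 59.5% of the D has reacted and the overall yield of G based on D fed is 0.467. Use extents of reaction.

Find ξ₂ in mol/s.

ξ₂ = 26.6 mol/s

Yield of G: 2ξ₁ / 416.3 = 0.467 → ξ₁ = 97.21 mol/s.
Conversion of D: 2ξ₁ + 2ξ₂ = 0.595 × 416.3 = 247.7 → ξ₂ = 26.64 mol/s.
Outlet amounts (n = n₀ + Σ ν·ξ):
  D: 416.3 − 2(97.21) − 2(26.64) = 168.6
  E: 1645 − 3(97.21) − 3(26.64) = 1273
  G: 0 + 2(97.21) = 194.4
  H: 0 + 1(26.64) = 26.64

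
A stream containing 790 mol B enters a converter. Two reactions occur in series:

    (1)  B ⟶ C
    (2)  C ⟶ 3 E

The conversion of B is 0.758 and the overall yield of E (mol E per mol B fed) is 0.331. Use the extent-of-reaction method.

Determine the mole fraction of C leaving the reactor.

0.531

Conversion of B: B consumed = 1ξ₁ = 0.758 × 790 → ξ₁ = 598.8 mol.
Yield of E: 3ξ₂ / 790 = 0.331 → ξ₂ = 87.16 mol.
Outlet amounts (n = n₀ + Σ ν·ξ):
  B: 790 − 1(598.8) = 191.2
  C: 0 + 1(598.8) − 1(87.16) = 511.7
  E: 0 + 3(87.16) = 261.5
Total out = 964.3 mol; y_C = 511.7 / 964.3 = 0.5306.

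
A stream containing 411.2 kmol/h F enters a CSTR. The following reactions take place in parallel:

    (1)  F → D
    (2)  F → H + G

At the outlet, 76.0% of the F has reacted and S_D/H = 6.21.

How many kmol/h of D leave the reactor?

Conversion of F: F consumed = 0.76 × 411.2 = 312.5 kmol/h = 1ξ₁ + 1ξ₂.
Selectivity: 1ξ₁ / (1ξ₂) = 6.21 → ξ₁ = 6.21 ξ₂.
Substitute: (1·6.21 + 1) ξ₂ = 312.5 → ξ₂ = 43.34 kmol/h, ξ₁ = 269.2 kmol/h.
Outlet amounts (n = n₀ + Σ ν·ξ):
  F: 411.2 − 1(269.2) − 1(43.34) = 98.69
  D: 0 + 1(269.2) = 269.2
  H: 0 + 1(43.34) = 43.34
  G: 0 + 1(43.34) = 43.34

269 kmol/h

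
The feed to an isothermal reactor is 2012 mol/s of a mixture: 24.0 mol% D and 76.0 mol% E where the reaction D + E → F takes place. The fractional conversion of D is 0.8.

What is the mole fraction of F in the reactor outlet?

0.238

D reacted = 0.8 × 482.9 = 386.3 mol/s; ν_D = −1, so ξ = 386.3/1 = 386.3 mol/s.
Outlet amounts (n = n₀ + ν ξ):
  D: 482.9 − 1(386.3) = 96.58
  E: 1529 − 1(386.3) = 1143
  F: 0 + 1(386.3) = 386.3
Total out = 1626 mol/s; y_F = 386.3 / 1626 = 0.2376.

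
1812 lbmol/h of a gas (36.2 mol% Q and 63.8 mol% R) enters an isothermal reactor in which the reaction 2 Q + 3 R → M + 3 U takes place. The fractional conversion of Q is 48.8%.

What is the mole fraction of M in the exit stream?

Q reacted = 0.488 × 655.9 = 320.1 lbmol/h; ν_Q = −2, so ξ = 320.1/2 = 160.1 lbmol/h.
Outlet amounts (n = n₀ + ν ξ):
  Q: 655.9 − 2(160.1) = 335.8
  R: 1156 − 3(160.1) = 675.9
  M: 0 + 1(160.1) = 160.1
  U: 0 + 3(160.1) = 480.2
Total out = 1652 lbmol/h; y_M = 160.1 / 1652 = 0.09689.

0.0969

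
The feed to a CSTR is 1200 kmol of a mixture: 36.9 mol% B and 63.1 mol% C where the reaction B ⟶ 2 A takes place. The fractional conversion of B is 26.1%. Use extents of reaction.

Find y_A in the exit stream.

0.176

B reacted = 0.261 × 442.8 = 115.6 kmol; ν_B = −1, so ξ = 115.6/1 = 115.6 kmol.
Outlet amounts (n = n₀ + ν ξ):
  B: 442.8 − 1(115.6) = 327.2
  A: 0 + 2(115.6) = 231.1
  C: 757.2 (inert)
Total out = 1316 kmol; y_A = 231.1 / 1316 = 0.1757.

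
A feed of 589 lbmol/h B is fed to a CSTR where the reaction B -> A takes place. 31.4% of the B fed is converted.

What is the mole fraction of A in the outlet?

0.314

B reacted = 0.314 × 589 = 184.9 lbmol/h; ν_B = −1, so ξ = 184.9/1 = 184.9 lbmol/h.
Outlet amounts (n = n₀ + ν ξ):
  B: 589 − 1(184.9) = 404.1
  A: 0 + 1(184.9) = 184.9
Total out = 589 lbmol/h; y_A = 184.9 / 589 = 0.314.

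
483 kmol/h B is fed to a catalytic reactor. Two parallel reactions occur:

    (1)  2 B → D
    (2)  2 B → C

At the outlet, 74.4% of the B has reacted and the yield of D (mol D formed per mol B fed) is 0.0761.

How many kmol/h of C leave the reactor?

Yield of D: 1ξ₁ / 483 = 0.0761 → ξ₁ = 36.76 kmol/h.
Conversion of B: 2ξ₁ + 2ξ₂ = 0.744 × 483 = 359.4 → ξ₂ = 142.9 kmol/h.
Outlet amounts (n = n₀ + Σ ν·ξ):
  B: 483 − 2(36.76) − 2(142.9) = 123.6
  D: 0 + 1(36.76) = 36.76
  C: 0 + 1(142.9) = 142.9

143 kmol/h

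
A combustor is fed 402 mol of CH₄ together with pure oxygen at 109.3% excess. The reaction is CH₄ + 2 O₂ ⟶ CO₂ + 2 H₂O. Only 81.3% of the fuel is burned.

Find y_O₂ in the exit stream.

Stoichiometric O₂ = 2 × 402 = 804 mol; O₂ fed = 804 × 2.093 = 1683 mol.
Fuel reacted = 0.813 × 402 → ξ = 326.8 mol.
Outlet (n = n₀ + ν ξ):
  CH₄: 402 − 1(326.8) = 75.17
  O₂: 1683 − 2(326.8) = 1029
  CO₂: 0 + 1(326.8) = 326.8
  H₂O: 0 + 2(326.8) = 653.7
Total out = 2085 mol; y_O₂ = 1029 / 2085 = 0.4936.

0.494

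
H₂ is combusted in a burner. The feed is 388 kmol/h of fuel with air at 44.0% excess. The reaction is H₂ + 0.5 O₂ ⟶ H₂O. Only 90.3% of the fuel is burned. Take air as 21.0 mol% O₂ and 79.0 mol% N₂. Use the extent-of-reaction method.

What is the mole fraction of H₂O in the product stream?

Stoichiometric O₂ = 0.5 × 388 = 194 kmol/h; O₂ fed = 194 × 1.440 = 279.4 kmol/h.
N₂ fed = 279.4 × 79/21 = 1051 kmol/h.
Fuel reacted = 0.903 × 388 → ξ = 350.4 kmol/h.
Outlet (n = n₀ + ν ξ):
  H₂: 388 − 1(350.4) = 37.64
  O₂: 279.4 − 0.5(350.4) = 104.2
  N₂: 1051 (inert)
  H₂O: 0 + 1(350.4) = 350.4
Total out = 1543 kmol/h; y_H₂O = 350.4 / 1543 = 0.2271.

0.227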